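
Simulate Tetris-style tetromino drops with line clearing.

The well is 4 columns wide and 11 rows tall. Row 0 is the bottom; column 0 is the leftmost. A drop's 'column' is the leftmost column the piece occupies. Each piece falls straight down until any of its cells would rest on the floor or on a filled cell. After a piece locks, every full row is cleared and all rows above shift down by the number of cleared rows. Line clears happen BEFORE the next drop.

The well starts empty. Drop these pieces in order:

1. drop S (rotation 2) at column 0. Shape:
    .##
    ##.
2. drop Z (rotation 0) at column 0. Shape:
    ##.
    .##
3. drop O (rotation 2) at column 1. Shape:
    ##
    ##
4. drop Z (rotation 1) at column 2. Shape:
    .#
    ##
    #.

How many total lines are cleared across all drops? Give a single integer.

Drop 1: S rot2 at col 0 lands with bottom-row=0; cleared 0 line(s) (total 0); column heights now [1 2 2 0], max=2
Drop 2: Z rot0 at col 0 lands with bottom-row=2; cleared 0 line(s) (total 0); column heights now [4 4 3 0], max=4
Drop 3: O rot2 at col 1 lands with bottom-row=4; cleared 0 line(s) (total 0); column heights now [4 6 6 0], max=6
Drop 4: Z rot1 at col 2 lands with bottom-row=6; cleared 0 line(s) (total 0); column heights now [4 6 8 9], max=9

Answer: 0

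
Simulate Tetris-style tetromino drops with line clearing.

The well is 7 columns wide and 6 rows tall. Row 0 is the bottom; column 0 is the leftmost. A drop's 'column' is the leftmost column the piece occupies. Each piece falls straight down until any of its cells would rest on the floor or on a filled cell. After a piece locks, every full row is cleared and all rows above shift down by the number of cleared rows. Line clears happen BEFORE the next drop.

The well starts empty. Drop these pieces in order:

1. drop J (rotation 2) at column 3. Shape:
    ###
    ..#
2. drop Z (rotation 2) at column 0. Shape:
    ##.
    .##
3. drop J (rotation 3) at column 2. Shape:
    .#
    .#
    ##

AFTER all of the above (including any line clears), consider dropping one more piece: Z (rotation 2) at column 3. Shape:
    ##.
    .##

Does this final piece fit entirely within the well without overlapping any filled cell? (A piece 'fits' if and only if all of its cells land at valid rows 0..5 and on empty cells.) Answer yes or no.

Answer: yes

Derivation:
Drop 1: J rot2 at col 3 lands with bottom-row=0; cleared 0 line(s) (total 0); column heights now [0 0 0 2 2 2 0], max=2
Drop 2: Z rot2 at col 0 lands with bottom-row=0; cleared 0 line(s) (total 0); column heights now [2 2 1 2 2 2 0], max=2
Drop 3: J rot3 at col 2 lands with bottom-row=2; cleared 0 line(s) (total 0); column heights now [2 2 3 5 2 2 0], max=5
Test piece Z rot2 at col 3 (width 3): heights before test = [2 2 3 5 2 2 0]; fits = True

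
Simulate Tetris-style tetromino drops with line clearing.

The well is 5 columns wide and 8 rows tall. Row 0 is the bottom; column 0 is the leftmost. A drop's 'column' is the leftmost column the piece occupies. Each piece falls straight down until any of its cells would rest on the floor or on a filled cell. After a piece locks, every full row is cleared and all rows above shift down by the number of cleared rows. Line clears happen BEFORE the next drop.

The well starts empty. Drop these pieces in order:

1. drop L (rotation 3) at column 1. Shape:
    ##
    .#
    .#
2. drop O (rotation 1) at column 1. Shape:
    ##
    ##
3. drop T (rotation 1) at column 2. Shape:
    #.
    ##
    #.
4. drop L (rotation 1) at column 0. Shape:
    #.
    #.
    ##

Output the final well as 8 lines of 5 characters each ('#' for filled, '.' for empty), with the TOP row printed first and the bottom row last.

Drop 1: L rot3 at col 1 lands with bottom-row=0; cleared 0 line(s) (total 0); column heights now [0 3 3 0 0], max=3
Drop 2: O rot1 at col 1 lands with bottom-row=3; cleared 0 line(s) (total 0); column heights now [0 5 5 0 0], max=5
Drop 3: T rot1 at col 2 lands with bottom-row=5; cleared 0 line(s) (total 0); column heights now [0 5 8 7 0], max=8
Drop 4: L rot1 at col 0 lands with bottom-row=5; cleared 0 line(s) (total 0); column heights now [8 6 8 7 0], max=8

Answer: #.#..
#.##.
###..
.##..
.##..
.##..
..#..
..#..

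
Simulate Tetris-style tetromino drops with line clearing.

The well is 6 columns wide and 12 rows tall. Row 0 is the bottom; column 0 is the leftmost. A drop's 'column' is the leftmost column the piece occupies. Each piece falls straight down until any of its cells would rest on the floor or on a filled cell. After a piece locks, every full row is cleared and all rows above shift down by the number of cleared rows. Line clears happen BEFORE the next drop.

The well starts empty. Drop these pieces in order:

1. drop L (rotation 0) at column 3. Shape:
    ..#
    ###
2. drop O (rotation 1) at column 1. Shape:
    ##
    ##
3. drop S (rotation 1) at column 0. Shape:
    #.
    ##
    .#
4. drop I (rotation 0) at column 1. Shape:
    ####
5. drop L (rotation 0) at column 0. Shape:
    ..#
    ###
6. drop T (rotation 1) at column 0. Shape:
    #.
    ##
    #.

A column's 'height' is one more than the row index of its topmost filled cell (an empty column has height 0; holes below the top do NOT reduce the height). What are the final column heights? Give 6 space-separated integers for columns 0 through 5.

Answer: 9 8 7 5 5 2

Derivation:
Drop 1: L rot0 at col 3 lands with bottom-row=0; cleared 0 line(s) (total 0); column heights now [0 0 0 1 1 2], max=2
Drop 2: O rot1 at col 1 lands with bottom-row=0; cleared 0 line(s) (total 0); column heights now [0 2 2 1 1 2], max=2
Drop 3: S rot1 at col 0 lands with bottom-row=2; cleared 0 line(s) (total 0); column heights now [5 4 2 1 1 2], max=5
Drop 4: I rot0 at col 1 lands with bottom-row=4; cleared 0 line(s) (total 0); column heights now [5 5 5 5 5 2], max=5
Drop 5: L rot0 at col 0 lands with bottom-row=5; cleared 0 line(s) (total 0); column heights now [6 6 7 5 5 2], max=7
Drop 6: T rot1 at col 0 lands with bottom-row=6; cleared 0 line(s) (total 0); column heights now [9 8 7 5 5 2], max=9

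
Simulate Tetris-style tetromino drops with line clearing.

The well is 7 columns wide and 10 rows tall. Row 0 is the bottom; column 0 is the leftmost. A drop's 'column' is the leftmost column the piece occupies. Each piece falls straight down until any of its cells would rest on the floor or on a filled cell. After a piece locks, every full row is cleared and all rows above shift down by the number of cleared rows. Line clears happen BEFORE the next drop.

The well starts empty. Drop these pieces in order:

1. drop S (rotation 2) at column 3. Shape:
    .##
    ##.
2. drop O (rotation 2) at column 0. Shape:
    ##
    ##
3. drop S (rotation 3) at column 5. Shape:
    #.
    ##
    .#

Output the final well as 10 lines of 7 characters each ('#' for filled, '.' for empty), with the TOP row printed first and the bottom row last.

Drop 1: S rot2 at col 3 lands with bottom-row=0; cleared 0 line(s) (total 0); column heights now [0 0 0 1 2 2 0], max=2
Drop 2: O rot2 at col 0 lands with bottom-row=0; cleared 0 line(s) (total 0); column heights now [2 2 0 1 2 2 0], max=2
Drop 3: S rot3 at col 5 lands with bottom-row=1; cleared 0 line(s) (total 0); column heights now [2 2 0 1 2 4 3], max=4

Answer: .......
.......
.......
.......
.......
.......
.....#.
.....##
##..###
##.##..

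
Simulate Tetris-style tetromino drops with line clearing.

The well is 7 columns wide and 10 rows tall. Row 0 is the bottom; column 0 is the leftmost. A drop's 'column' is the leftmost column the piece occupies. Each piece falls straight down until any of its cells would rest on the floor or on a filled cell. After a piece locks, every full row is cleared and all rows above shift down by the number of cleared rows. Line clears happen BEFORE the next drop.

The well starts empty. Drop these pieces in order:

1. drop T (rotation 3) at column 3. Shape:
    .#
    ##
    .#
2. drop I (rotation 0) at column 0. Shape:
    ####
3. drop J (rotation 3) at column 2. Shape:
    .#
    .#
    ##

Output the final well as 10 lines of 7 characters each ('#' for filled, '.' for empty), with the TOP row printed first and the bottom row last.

Drop 1: T rot3 at col 3 lands with bottom-row=0; cleared 0 line(s) (total 0); column heights now [0 0 0 2 3 0 0], max=3
Drop 2: I rot0 at col 0 lands with bottom-row=2; cleared 0 line(s) (total 0); column heights now [3 3 3 3 3 0 0], max=3
Drop 3: J rot3 at col 2 lands with bottom-row=3; cleared 0 line(s) (total 0); column heights now [3 3 4 6 3 0 0], max=6

Answer: .......
.......
.......
.......
...#...
...#...
..##...
#####..
...##..
....#..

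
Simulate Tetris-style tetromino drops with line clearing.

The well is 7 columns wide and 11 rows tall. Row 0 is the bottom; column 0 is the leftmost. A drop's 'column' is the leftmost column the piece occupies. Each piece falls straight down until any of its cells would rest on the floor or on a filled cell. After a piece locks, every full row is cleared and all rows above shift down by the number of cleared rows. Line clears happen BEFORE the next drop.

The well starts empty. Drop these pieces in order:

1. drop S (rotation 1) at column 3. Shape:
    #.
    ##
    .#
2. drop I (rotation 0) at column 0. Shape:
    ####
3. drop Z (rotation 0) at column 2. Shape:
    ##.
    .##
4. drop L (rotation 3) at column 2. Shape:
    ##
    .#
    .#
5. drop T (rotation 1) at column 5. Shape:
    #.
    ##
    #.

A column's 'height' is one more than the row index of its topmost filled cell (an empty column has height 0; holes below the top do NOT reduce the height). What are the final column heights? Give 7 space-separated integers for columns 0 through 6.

Answer: 4 4 9 9 5 3 2

Derivation:
Drop 1: S rot1 at col 3 lands with bottom-row=0; cleared 0 line(s) (total 0); column heights now [0 0 0 3 2 0 0], max=3
Drop 2: I rot0 at col 0 lands with bottom-row=3; cleared 0 line(s) (total 0); column heights now [4 4 4 4 2 0 0], max=4
Drop 3: Z rot0 at col 2 lands with bottom-row=4; cleared 0 line(s) (total 0); column heights now [4 4 6 6 5 0 0], max=6
Drop 4: L rot3 at col 2 lands with bottom-row=6; cleared 0 line(s) (total 0); column heights now [4 4 9 9 5 0 0], max=9
Drop 5: T rot1 at col 5 lands with bottom-row=0; cleared 0 line(s) (total 0); column heights now [4 4 9 9 5 3 2], max=9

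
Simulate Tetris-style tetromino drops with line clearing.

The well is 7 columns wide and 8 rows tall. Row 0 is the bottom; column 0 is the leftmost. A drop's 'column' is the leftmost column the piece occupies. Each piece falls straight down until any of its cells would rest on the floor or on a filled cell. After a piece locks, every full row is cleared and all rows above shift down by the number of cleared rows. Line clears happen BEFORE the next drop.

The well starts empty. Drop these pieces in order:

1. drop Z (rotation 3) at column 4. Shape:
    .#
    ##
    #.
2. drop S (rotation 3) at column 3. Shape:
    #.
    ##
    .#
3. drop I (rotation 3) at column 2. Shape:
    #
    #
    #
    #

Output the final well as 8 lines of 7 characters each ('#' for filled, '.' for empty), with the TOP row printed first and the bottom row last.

Answer: .......
.......
.......
...#...
..###..
..#.##.
..#.##.
..#.#..

Derivation:
Drop 1: Z rot3 at col 4 lands with bottom-row=0; cleared 0 line(s) (total 0); column heights now [0 0 0 0 2 3 0], max=3
Drop 2: S rot3 at col 3 lands with bottom-row=2; cleared 0 line(s) (total 0); column heights now [0 0 0 5 4 3 0], max=5
Drop 3: I rot3 at col 2 lands with bottom-row=0; cleared 0 line(s) (total 0); column heights now [0 0 4 5 4 3 0], max=5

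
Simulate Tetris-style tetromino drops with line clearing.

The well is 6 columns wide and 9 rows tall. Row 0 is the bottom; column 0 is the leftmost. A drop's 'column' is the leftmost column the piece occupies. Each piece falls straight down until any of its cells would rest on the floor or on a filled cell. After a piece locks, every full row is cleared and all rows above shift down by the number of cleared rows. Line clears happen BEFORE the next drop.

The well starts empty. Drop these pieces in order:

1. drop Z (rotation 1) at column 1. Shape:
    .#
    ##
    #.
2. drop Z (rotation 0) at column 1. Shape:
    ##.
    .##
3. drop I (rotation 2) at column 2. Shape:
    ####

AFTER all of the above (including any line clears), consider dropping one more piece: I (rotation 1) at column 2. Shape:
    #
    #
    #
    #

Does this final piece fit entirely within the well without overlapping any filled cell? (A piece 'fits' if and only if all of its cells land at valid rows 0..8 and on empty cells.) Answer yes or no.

Answer: no

Derivation:
Drop 1: Z rot1 at col 1 lands with bottom-row=0; cleared 0 line(s) (total 0); column heights now [0 2 3 0 0 0], max=3
Drop 2: Z rot0 at col 1 lands with bottom-row=3; cleared 0 line(s) (total 0); column heights now [0 5 5 4 0 0], max=5
Drop 3: I rot2 at col 2 lands with bottom-row=5; cleared 0 line(s) (total 0); column heights now [0 5 6 6 6 6], max=6
Test piece I rot1 at col 2 (width 1): heights before test = [0 5 6 6 6 6]; fits = False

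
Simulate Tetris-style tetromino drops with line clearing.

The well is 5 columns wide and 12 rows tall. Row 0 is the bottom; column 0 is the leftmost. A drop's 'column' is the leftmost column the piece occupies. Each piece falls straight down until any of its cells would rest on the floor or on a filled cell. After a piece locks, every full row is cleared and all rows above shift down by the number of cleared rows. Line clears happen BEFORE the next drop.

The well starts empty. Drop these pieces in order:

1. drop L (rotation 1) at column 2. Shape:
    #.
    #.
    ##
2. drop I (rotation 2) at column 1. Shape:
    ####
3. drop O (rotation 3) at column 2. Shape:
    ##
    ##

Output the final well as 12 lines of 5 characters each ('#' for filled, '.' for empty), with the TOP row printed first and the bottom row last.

Drop 1: L rot1 at col 2 lands with bottom-row=0; cleared 0 line(s) (total 0); column heights now [0 0 3 1 0], max=3
Drop 2: I rot2 at col 1 lands with bottom-row=3; cleared 0 line(s) (total 0); column heights now [0 4 4 4 4], max=4
Drop 3: O rot3 at col 2 lands with bottom-row=4; cleared 0 line(s) (total 0); column heights now [0 4 6 6 4], max=6

Answer: .....
.....
.....
.....
.....
.....
..##.
..##.
.####
..#..
..#..
..##.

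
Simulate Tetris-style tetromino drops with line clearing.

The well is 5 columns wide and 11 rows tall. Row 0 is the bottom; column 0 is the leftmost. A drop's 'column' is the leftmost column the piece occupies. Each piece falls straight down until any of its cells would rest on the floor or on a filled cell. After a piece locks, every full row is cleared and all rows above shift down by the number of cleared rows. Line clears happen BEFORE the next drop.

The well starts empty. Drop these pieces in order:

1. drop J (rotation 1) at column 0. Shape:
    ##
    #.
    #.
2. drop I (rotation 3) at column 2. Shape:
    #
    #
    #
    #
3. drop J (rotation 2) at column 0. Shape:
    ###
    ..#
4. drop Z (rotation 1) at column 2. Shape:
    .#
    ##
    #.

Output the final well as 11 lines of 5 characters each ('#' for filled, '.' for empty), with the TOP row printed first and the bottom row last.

Answer: .....
.....
...#.
..##.
..#..
###..
..#..
..#..
###..
#.#..
#.#..

Derivation:
Drop 1: J rot1 at col 0 lands with bottom-row=0; cleared 0 line(s) (total 0); column heights now [3 3 0 0 0], max=3
Drop 2: I rot3 at col 2 lands with bottom-row=0; cleared 0 line(s) (total 0); column heights now [3 3 4 0 0], max=4
Drop 3: J rot2 at col 0 lands with bottom-row=4; cleared 0 line(s) (total 0); column heights now [6 6 6 0 0], max=6
Drop 4: Z rot1 at col 2 lands with bottom-row=6; cleared 0 line(s) (total 0); column heights now [6 6 8 9 0], max=9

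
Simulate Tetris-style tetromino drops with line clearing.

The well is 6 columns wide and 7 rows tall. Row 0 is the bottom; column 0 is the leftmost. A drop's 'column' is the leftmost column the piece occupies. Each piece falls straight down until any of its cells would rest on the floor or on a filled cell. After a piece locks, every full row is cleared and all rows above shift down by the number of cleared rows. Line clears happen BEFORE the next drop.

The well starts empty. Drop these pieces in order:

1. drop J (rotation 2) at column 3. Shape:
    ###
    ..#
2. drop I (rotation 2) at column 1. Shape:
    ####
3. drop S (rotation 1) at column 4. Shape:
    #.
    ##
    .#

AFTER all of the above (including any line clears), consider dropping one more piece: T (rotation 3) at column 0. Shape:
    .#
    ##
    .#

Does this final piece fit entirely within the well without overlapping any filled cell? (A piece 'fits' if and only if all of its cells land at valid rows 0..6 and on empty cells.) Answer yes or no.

Drop 1: J rot2 at col 3 lands with bottom-row=0; cleared 0 line(s) (total 0); column heights now [0 0 0 2 2 2], max=2
Drop 2: I rot2 at col 1 lands with bottom-row=2; cleared 0 line(s) (total 0); column heights now [0 3 3 3 3 2], max=3
Drop 3: S rot1 at col 4 lands with bottom-row=2; cleared 0 line(s) (total 0); column heights now [0 3 3 3 5 4], max=5
Test piece T rot3 at col 0 (width 2): heights before test = [0 3 3 3 5 4]; fits = True

Answer: yes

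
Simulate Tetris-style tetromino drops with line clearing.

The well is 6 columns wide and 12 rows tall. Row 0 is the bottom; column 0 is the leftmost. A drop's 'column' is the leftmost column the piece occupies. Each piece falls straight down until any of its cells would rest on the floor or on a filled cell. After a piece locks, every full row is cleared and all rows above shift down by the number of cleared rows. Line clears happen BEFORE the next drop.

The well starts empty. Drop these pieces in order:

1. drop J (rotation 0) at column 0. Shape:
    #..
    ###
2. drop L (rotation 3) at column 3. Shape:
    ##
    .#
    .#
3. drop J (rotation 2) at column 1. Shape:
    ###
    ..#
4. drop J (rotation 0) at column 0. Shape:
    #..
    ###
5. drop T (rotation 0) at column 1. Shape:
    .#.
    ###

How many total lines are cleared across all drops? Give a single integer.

Answer: 0

Derivation:
Drop 1: J rot0 at col 0 lands with bottom-row=0; cleared 0 line(s) (total 0); column heights now [2 1 1 0 0 0], max=2
Drop 2: L rot3 at col 3 lands with bottom-row=0; cleared 0 line(s) (total 0); column heights now [2 1 1 3 3 0], max=3
Drop 3: J rot2 at col 1 lands with bottom-row=3; cleared 0 line(s) (total 0); column heights now [2 5 5 5 3 0], max=5
Drop 4: J rot0 at col 0 lands with bottom-row=5; cleared 0 line(s) (total 0); column heights now [7 6 6 5 3 0], max=7
Drop 5: T rot0 at col 1 lands with bottom-row=6; cleared 0 line(s) (total 0); column heights now [7 7 8 7 3 0], max=8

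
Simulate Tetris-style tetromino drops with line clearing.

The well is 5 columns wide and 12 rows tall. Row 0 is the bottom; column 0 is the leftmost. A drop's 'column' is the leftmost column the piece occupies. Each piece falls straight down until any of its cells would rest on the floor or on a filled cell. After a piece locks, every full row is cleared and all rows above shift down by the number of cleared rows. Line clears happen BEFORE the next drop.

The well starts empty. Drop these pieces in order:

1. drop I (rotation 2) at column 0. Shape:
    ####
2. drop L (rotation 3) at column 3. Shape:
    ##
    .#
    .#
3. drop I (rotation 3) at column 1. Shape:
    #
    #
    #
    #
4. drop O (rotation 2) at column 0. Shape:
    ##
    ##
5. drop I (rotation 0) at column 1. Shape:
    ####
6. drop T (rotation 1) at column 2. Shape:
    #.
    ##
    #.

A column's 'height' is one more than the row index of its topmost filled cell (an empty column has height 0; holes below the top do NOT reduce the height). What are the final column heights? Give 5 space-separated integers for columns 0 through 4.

Answer: 6 7 10 9 7

Derivation:
Drop 1: I rot2 at col 0 lands with bottom-row=0; cleared 0 line(s) (total 0); column heights now [1 1 1 1 0], max=1
Drop 2: L rot3 at col 3 lands with bottom-row=0; cleared 1 line(s) (total 1); column heights now [0 0 0 2 2], max=2
Drop 3: I rot3 at col 1 lands with bottom-row=0; cleared 0 line(s) (total 1); column heights now [0 4 0 2 2], max=4
Drop 4: O rot2 at col 0 lands with bottom-row=4; cleared 0 line(s) (total 1); column heights now [6 6 0 2 2], max=6
Drop 5: I rot0 at col 1 lands with bottom-row=6; cleared 0 line(s) (total 1); column heights now [6 7 7 7 7], max=7
Drop 6: T rot1 at col 2 lands with bottom-row=7; cleared 0 line(s) (total 1); column heights now [6 7 10 9 7], max=10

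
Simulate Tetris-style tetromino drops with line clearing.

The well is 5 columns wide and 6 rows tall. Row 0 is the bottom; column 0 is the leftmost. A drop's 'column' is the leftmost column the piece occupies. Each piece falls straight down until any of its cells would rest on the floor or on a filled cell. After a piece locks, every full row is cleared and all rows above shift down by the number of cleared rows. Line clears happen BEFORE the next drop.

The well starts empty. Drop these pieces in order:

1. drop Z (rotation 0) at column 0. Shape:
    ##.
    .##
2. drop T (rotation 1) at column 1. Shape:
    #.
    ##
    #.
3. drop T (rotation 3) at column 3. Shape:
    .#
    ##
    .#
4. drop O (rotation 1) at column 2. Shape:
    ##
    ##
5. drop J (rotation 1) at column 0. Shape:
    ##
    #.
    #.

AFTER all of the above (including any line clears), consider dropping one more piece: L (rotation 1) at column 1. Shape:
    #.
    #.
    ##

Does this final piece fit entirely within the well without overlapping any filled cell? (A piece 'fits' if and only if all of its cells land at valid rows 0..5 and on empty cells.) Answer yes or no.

Answer: no

Derivation:
Drop 1: Z rot0 at col 0 lands with bottom-row=0; cleared 0 line(s) (total 0); column heights now [2 2 1 0 0], max=2
Drop 2: T rot1 at col 1 lands with bottom-row=2; cleared 0 line(s) (total 0); column heights now [2 5 4 0 0], max=5
Drop 3: T rot3 at col 3 lands with bottom-row=0; cleared 0 line(s) (total 0); column heights now [2 5 4 2 3], max=5
Drop 4: O rot1 at col 2 lands with bottom-row=4; cleared 0 line(s) (total 0); column heights now [2 5 6 6 3], max=6
Drop 5: J rot1 at col 0 lands with bottom-row=3; cleared 0 line(s) (total 0); column heights now [6 6 6 6 3], max=6
Test piece L rot1 at col 1 (width 2): heights before test = [6 6 6 6 3]; fits = False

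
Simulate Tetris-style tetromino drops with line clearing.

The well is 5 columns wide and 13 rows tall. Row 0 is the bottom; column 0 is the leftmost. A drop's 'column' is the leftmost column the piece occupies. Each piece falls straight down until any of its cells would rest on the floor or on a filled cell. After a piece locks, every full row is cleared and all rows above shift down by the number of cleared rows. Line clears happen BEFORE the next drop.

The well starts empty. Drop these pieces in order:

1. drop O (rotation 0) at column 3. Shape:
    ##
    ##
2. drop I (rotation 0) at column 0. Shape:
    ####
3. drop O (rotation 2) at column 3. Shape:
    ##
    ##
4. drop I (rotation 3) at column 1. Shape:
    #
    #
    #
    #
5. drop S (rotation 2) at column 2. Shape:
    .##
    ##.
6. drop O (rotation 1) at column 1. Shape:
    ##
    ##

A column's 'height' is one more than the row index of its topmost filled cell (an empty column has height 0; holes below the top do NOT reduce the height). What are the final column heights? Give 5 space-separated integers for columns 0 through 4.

Drop 1: O rot0 at col 3 lands with bottom-row=0; cleared 0 line(s) (total 0); column heights now [0 0 0 2 2], max=2
Drop 2: I rot0 at col 0 lands with bottom-row=2; cleared 0 line(s) (total 0); column heights now [3 3 3 3 2], max=3
Drop 3: O rot2 at col 3 lands with bottom-row=3; cleared 0 line(s) (total 0); column heights now [3 3 3 5 5], max=5
Drop 4: I rot3 at col 1 lands with bottom-row=3; cleared 0 line(s) (total 0); column heights now [3 7 3 5 5], max=7
Drop 5: S rot2 at col 2 lands with bottom-row=5; cleared 0 line(s) (total 0); column heights now [3 7 6 7 7], max=7
Drop 6: O rot1 at col 1 lands with bottom-row=7; cleared 0 line(s) (total 0); column heights now [3 9 9 7 7], max=9

Answer: 3 9 9 7 7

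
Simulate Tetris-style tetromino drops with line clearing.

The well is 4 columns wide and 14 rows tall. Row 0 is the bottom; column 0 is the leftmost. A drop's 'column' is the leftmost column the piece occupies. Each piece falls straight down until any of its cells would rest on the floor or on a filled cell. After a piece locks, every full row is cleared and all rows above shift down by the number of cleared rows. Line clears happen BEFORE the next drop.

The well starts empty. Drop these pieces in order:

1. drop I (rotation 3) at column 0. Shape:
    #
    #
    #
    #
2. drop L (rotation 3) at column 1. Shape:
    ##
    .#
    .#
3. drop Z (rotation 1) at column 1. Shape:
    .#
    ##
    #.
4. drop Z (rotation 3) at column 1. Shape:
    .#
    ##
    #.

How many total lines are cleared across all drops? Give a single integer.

Answer: 0

Derivation:
Drop 1: I rot3 at col 0 lands with bottom-row=0; cleared 0 line(s) (total 0); column heights now [4 0 0 0], max=4
Drop 2: L rot3 at col 1 lands with bottom-row=0; cleared 0 line(s) (total 0); column heights now [4 3 3 0], max=4
Drop 3: Z rot1 at col 1 lands with bottom-row=3; cleared 0 line(s) (total 0); column heights now [4 5 6 0], max=6
Drop 4: Z rot3 at col 1 lands with bottom-row=5; cleared 0 line(s) (total 0); column heights now [4 7 8 0], max=8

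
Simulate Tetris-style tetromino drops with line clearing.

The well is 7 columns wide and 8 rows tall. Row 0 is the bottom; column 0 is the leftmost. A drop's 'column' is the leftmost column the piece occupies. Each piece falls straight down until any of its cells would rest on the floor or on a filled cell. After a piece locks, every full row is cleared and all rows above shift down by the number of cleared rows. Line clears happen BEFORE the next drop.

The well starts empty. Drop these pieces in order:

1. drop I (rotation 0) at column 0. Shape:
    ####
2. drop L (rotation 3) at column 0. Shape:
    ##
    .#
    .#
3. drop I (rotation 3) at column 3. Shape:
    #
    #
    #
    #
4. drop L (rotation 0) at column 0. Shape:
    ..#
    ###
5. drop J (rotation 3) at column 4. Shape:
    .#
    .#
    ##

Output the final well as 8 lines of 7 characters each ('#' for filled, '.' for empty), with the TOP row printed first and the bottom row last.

Drop 1: I rot0 at col 0 lands with bottom-row=0; cleared 0 line(s) (total 0); column heights now [1 1 1 1 0 0 0], max=1
Drop 2: L rot3 at col 0 lands with bottom-row=1; cleared 0 line(s) (total 0); column heights now [4 4 1 1 0 0 0], max=4
Drop 3: I rot3 at col 3 lands with bottom-row=1; cleared 0 line(s) (total 0); column heights now [4 4 1 5 0 0 0], max=5
Drop 4: L rot0 at col 0 lands with bottom-row=4; cleared 0 line(s) (total 0); column heights now [5 5 6 5 0 0 0], max=6
Drop 5: J rot3 at col 4 lands with bottom-row=0; cleared 0 line(s) (total 0); column heights now [5 5 6 5 1 3 0], max=6

Answer: .......
.......
..#....
####...
##.#...
.#.#.#.
.#.#.#.
######.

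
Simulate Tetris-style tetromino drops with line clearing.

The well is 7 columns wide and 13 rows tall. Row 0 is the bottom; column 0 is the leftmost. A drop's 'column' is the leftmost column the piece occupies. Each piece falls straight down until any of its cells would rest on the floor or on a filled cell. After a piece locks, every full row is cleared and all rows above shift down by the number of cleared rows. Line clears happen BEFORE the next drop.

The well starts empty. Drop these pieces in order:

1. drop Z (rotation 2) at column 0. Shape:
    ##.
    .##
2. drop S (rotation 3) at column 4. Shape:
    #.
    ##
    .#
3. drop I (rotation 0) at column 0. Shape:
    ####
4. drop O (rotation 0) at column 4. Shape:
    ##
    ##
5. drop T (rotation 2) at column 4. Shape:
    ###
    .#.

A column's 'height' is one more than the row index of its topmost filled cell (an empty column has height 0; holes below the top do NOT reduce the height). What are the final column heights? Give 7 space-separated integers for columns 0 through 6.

Answer: 3 3 3 3 7 7 7

Derivation:
Drop 1: Z rot2 at col 0 lands with bottom-row=0; cleared 0 line(s) (total 0); column heights now [2 2 1 0 0 0 0], max=2
Drop 2: S rot3 at col 4 lands with bottom-row=0; cleared 0 line(s) (total 0); column heights now [2 2 1 0 3 2 0], max=3
Drop 3: I rot0 at col 0 lands with bottom-row=2; cleared 0 line(s) (total 0); column heights now [3 3 3 3 3 2 0], max=3
Drop 4: O rot0 at col 4 lands with bottom-row=3; cleared 0 line(s) (total 0); column heights now [3 3 3 3 5 5 0], max=5
Drop 5: T rot2 at col 4 lands with bottom-row=5; cleared 0 line(s) (total 0); column heights now [3 3 3 3 7 7 7], max=7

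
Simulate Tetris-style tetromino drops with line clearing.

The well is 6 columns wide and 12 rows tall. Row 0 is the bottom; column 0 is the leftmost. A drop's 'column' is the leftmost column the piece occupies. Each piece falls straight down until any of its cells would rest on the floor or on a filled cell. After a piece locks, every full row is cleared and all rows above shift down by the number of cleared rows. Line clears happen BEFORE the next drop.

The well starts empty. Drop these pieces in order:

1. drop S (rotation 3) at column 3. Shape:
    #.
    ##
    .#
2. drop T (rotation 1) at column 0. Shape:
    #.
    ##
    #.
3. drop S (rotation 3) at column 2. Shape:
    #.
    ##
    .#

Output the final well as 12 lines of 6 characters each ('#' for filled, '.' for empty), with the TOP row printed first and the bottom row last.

Drop 1: S rot3 at col 3 lands with bottom-row=0; cleared 0 line(s) (total 0); column heights now [0 0 0 3 2 0], max=3
Drop 2: T rot1 at col 0 lands with bottom-row=0; cleared 0 line(s) (total 0); column heights now [3 2 0 3 2 0], max=3
Drop 3: S rot3 at col 2 lands with bottom-row=3; cleared 0 line(s) (total 0); column heights now [3 2 6 5 2 0], max=6

Answer: ......
......
......
......
......
......
..#...
..##..
...#..
#..#..
##.##.
#...#.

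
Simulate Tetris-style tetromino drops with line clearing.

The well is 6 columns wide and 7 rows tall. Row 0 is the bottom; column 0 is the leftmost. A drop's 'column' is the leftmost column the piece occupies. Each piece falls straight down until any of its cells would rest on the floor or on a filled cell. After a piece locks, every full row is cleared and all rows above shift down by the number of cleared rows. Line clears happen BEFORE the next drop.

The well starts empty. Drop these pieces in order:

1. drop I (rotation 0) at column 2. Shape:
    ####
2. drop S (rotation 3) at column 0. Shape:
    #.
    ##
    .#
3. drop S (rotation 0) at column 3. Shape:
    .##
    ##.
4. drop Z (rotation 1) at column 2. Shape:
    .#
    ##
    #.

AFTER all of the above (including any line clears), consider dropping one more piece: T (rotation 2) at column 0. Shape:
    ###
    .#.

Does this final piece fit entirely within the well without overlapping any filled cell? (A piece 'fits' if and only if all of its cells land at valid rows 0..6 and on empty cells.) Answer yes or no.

Answer: yes

Derivation:
Drop 1: I rot0 at col 2 lands with bottom-row=0; cleared 0 line(s) (total 0); column heights now [0 0 1 1 1 1], max=1
Drop 2: S rot3 at col 0 lands with bottom-row=0; cleared 0 line(s) (total 0); column heights now [3 2 1 1 1 1], max=3
Drop 3: S rot0 at col 3 lands with bottom-row=1; cleared 0 line(s) (total 0); column heights now [3 2 1 2 3 3], max=3
Drop 4: Z rot1 at col 2 lands with bottom-row=1; cleared 0 line(s) (total 0); column heights now [3 2 3 4 3 3], max=4
Test piece T rot2 at col 0 (width 3): heights before test = [3 2 3 4 3 3]; fits = True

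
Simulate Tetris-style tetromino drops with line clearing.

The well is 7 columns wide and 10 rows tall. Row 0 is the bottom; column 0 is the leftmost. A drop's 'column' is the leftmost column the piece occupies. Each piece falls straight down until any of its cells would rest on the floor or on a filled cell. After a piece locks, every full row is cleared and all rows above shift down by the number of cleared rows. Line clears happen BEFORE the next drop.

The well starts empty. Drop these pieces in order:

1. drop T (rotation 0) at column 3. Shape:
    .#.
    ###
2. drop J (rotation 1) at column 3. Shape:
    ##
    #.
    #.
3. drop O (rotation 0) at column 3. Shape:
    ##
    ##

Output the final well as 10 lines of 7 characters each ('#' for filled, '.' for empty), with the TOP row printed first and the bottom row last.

Drop 1: T rot0 at col 3 lands with bottom-row=0; cleared 0 line(s) (total 0); column heights now [0 0 0 1 2 1 0], max=2
Drop 2: J rot1 at col 3 lands with bottom-row=1; cleared 0 line(s) (total 0); column heights now [0 0 0 4 4 1 0], max=4
Drop 3: O rot0 at col 3 lands with bottom-row=4; cleared 0 line(s) (total 0); column heights now [0 0 0 6 6 1 0], max=6

Answer: .......
.......
.......
.......
...##..
...##..
...##..
...#...
...##..
...###.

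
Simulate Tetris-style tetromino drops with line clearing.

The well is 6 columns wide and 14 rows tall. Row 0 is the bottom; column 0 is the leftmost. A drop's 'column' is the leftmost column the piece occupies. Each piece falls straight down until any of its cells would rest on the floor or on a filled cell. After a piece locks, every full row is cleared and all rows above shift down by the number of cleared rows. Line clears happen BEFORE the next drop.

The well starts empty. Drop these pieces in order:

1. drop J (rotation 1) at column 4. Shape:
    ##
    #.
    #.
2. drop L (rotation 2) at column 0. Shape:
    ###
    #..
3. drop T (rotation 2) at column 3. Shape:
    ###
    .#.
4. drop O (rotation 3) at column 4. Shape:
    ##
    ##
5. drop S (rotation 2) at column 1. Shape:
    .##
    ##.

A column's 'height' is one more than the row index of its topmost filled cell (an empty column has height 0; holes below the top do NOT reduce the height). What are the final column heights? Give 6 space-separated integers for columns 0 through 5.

Drop 1: J rot1 at col 4 lands with bottom-row=0; cleared 0 line(s) (total 0); column heights now [0 0 0 0 3 3], max=3
Drop 2: L rot2 at col 0 lands with bottom-row=0; cleared 0 line(s) (total 0); column heights now [2 2 2 0 3 3], max=3
Drop 3: T rot2 at col 3 lands with bottom-row=3; cleared 0 line(s) (total 0); column heights now [2 2 2 5 5 5], max=5
Drop 4: O rot3 at col 4 lands with bottom-row=5; cleared 0 line(s) (total 0); column heights now [2 2 2 5 7 7], max=7
Drop 5: S rot2 at col 1 lands with bottom-row=4; cleared 0 line(s) (total 0); column heights now [2 5 6 6 7 7], max=7

Answer: 2 5 6 6 7 7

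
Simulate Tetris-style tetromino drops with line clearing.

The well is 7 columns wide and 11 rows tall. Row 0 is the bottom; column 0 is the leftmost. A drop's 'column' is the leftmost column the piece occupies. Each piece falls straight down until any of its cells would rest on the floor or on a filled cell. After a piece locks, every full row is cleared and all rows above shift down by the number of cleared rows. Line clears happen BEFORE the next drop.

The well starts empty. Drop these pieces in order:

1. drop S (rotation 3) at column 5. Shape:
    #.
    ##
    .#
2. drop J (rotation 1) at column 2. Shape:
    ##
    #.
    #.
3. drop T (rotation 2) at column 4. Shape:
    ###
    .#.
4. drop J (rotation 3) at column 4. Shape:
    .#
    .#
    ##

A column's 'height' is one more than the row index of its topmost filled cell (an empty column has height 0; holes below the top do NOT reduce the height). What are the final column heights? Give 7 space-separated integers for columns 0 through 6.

Answer: 0 0 3 3 6 8 5

Derivation:
Drop 1: S rot3 at col 5 lands with bottom-row=0; cleared 0 line(s) (total 0); column heights now [0 0 0 0 0 3 2], max=3
Drop 2: J rot1 at col 2 lands with bottom-row=0; cleared 0 line(s) (total 0); column heights now [0 0 3 3 0 3 2], max=3
Drop 3: T rot2 at col 4 lands with bottom-row=3; cleared 0 line(s) (total 0); column heights now [0 0 3 3 5 5 5], max=5
Drop 4: J rot3 at col 4 lands with bottom-row=5; cleared 0 line(s) (total 0); column heights now [0 0 3 3 6 8 5], max=8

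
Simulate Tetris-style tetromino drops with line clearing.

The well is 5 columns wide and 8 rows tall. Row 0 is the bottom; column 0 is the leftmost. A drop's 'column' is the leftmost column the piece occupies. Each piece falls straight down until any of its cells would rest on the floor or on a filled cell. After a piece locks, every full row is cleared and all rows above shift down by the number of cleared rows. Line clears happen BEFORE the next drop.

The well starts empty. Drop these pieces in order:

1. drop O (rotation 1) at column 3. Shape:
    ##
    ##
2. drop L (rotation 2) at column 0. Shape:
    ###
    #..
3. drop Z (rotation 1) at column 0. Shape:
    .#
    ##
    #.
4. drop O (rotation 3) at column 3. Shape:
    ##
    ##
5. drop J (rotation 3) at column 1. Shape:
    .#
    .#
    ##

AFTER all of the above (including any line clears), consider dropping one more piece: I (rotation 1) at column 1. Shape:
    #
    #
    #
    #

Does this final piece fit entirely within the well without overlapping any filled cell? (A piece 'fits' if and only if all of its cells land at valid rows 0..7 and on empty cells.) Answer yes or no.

Drop 1: O rot1 at col 3 lands with bottom-row=0; cleared 0 line(s) (total 0); column heights now [0 0 0 2 2], max=2
Drop 2: L rot2 at col 0 lands with bottom-row=0; cleared 1 line(s) (total 1); column heights now [1 0 0 1 1], max=1
Drop 3: Z rot1 at col 0 lands with bottom-row=1; cleared 0 line(s) (total 1); column heights now [3 4 0 1 1], max=4
Drop 4: O rot3 at col 3 lands with bottom-row=1; cleared 0 line(s) (total 1); column heights now [3 4 0 3 3], max=4
Drop 5: J rot3 at col 1 lands with bottom-row=4; cleared 0 line(s) (total 1); column heights now [3 5 7 3 3], max=7
Test piece I rot1 at col 1 (width 1): heights before test = [3 5 7 3 3]; fits = False

Answer: no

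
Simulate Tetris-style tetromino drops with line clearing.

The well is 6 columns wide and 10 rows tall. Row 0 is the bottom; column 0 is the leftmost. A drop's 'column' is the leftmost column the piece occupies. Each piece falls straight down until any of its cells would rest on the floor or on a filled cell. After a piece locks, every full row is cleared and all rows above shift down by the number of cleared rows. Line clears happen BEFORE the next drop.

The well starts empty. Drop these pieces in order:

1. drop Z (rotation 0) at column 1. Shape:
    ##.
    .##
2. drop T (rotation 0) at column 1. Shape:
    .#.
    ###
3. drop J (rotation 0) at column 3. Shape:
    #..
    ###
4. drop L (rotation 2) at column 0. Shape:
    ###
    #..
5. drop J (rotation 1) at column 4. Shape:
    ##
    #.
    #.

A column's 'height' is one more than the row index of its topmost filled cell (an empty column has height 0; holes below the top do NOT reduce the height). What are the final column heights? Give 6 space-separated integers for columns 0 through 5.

Drop 1: Z rot0 at col 1 lands with bottom-row=0; cleared 0 line(s) (total 0); column heights now [0 2 2 1 0 0], max=2
Drop 2: T rot0 at col 1 lands with bottom-row=2; cleared 0 line(s) (total 0); column heights now [0 3 4 3 0 0], max=4
Drop 3: J rot0 at col 3 lands with bottom-row=3; cleared 0 line(s) (total 0); column heights now [0 3 4 5 4 4], max=5
Drop 4: L rot2 at col 0 lands with bottom-row=3; cleared 0 line(s) (total 0); column heights now [5 5 5 5 4 4], max=5
Drop 5: J rot1 at col 4 lands with bottom-row=4; cleared 0 line(s) (total 0); column heights now [5 5 5 5 7 7], max=7

Answer: 5 5 5 5 7 7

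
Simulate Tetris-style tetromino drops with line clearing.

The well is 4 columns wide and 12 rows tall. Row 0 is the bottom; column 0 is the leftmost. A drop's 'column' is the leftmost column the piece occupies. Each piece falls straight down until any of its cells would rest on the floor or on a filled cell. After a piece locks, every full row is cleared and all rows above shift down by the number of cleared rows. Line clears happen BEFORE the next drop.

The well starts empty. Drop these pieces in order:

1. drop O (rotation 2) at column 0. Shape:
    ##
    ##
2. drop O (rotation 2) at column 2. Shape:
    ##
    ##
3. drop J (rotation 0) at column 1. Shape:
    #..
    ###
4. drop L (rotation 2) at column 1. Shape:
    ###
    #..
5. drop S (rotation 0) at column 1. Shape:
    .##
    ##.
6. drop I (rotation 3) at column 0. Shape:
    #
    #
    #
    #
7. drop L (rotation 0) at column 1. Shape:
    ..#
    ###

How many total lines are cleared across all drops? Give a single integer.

Answer: 4

Derivation:
Drop 1: O rot2 at col 0 lands with bottom-row=0; cleared 0 line(s) (total 0); column heights now [2 2 0 0], max=2
Drop 2: O rot2 at col 2 lands with bottom-row=0; cleared 2 line(s) (total 2); column heights now [0 0 0 0], max=0
Drop 3: J rot0 at col 1 lands with bottom-row=0; cleared 0 line(s) (total 2); column heights now [0 2 1 1], max=2
Drop 4: L rot2 at col 1 lands with bottom-row=2; cleared 0 line(s) (total 2); column heights now [0 4 4 4], max=4
Drop 5: S rot0 at col 1 lands with bottom-row=4; cleared 0 line(s) (total 2); column heights now [0 5 6 6], max=6
Drop 6: I rot3 at col 0 lands with bottom-row=0; cleared 2 line(s) (total 4); column heights now [2 3 4 4], max=4
Drop 7: L rot0 at col 1 lands with bottom-row=4; cleared 0 line(s) (total 4); column heights now [2 5 5 6], max=6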